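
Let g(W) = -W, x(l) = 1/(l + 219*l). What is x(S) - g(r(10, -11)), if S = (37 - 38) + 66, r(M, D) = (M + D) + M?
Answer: 128701/14300 ≈ 9.0001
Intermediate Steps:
r(M, D) = D + 2*M (r(M, D) = (D + M) + M = D + 2*M)
S = 65 (S = -1 + 66 = 65)
x(l) = 1/(220*l)
x(S) - g(r(10, -11)) = (1/220)/65 - (-1)*(-11 + 2*10) = (1/220)*(1/65) - (-1)*(-11 + 20) = 1/14300 - (-1)*9 = 1/14300 - 1*(-9) = 1/14300 + 9 = 128701/14300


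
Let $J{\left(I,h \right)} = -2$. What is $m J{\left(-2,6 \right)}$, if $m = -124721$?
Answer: $249442$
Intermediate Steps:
$m J{\left(-2,6 \right)} = \left(-124721\right) \left(-2\right) = 249442$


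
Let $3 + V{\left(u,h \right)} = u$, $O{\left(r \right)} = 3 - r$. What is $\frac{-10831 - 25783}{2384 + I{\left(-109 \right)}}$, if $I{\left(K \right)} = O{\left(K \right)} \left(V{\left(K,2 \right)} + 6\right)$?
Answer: $\frac{18307}{4744} \approx 3.859$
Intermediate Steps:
$V{\left(u,h \right)} = -3 + u$
$I{\left(K \right)} = \left(3 + K\right) \left(3 - K\right)$ ($I{\left(K \right)} = \left(3 - K\right) \left(\left(-3 + K\right) + 6\right) = \left(3 - K\right) \left(3 + K\right) = \left(3 + K\right) \left(3 - K\right)$)
$\frac{-10831 - 25783}{2384 + I{\left(-109 \right)}} = \frac{-10831 - 25783}{2384 + \left(9 - \left(-109\right)^{2}\right)} = - \frac{36614}{2384 + \left(9 - 11881\right)} = - \frac{36614}{2384 - 11872} = - \frac{36614}{-9488} = \left(-36614\right) \left(- \frac{1}{9488}\right) = \frac{18307}{4744}$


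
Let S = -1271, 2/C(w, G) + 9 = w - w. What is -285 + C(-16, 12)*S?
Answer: -23/9 ≈ -2.5556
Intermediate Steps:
C(w, G) = -2/9 (C(w, G) = 2/(-9 + (w - w)) = 2/(-9 + 0) = 2/(-9) = 2*(-⅑) = -2/9)
-285 + C(-16, 12)*S = -285 - 2/9*(-1271) = -285 + 2542/9 = -23/9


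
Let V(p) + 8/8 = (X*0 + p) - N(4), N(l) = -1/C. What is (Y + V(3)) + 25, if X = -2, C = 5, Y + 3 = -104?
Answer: -399/5 ≈ -79.800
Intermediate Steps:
Y = -107 (Y = -3 - 104 = -107)
N(l) = -⅕ (N(l) = -1/5 = -1*⅕ = -⅕)
V(p) = -⅘ + p (V(p) = -1 + ((-2*0 + p) - 1*(-⅕)) = -1 + ((0 + p) + ⅕) = -1 + (p + ⅕) = -1 + (⅕ + p) = -⅘ + p)
(Y + V(3)) + 25 = (-107 + (-⅘ + 3)) + 25 = (-107 + 11/5) + 25 = -524/5 + 25 = -399/5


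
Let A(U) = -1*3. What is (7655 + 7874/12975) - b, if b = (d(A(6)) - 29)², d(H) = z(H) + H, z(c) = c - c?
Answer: 86045099/12975 ≈ 6631.6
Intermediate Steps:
A(U) = -3
z(c) = 0
d(H) = H (d(H) = 0 + H = H)
b = 1024 (b = (-3 - 29)² = (-32)² = 1024)
(7655 + 7874/12975) - b = (7655 + 7874/12975) - 1*1024 = (7655 + 7874*(1/12975)) - 1024 = (7655 + 7874/12975) - 1024 = 99331499/12975 - 1024 = 86045099/12975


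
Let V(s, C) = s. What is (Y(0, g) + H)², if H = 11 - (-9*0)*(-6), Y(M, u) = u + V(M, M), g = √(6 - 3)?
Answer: (11 + √3)² ≈ 162.10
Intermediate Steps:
g = √3 ≈ 1.7320
Y(M, u) = M + u (Y(M, u) = u + M = M + u)
H = 11 (H = 11 - 0*(-6) = 11 - 1*0 = 11 + 0 = 11)
(Y(0, g) + H)² = ((0 + √3) + 11)² = (√3 + 11)² = (11 + √3)²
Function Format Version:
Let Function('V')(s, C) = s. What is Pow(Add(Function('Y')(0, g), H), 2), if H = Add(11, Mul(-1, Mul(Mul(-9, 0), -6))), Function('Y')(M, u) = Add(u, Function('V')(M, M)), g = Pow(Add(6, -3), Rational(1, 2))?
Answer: Pow(Add(11, Pow(3, Rational(1, 2))), 2) ≈ 162.10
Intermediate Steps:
g = Pow(3, Rational(1, 2)) ≈ 1.7320
Function('Y')(M, u) = Add(M, u) (Function('Y')(M, u) = Add(u, M) = Add(M, u))
H = 11 (H = Add(11, Mul(-1, Mul(0, -6))) = Add(11, Mul(-1, 0)) = Add(11, 0) = 11)
Pow(Add(Function('Y')(0, g), H), 2) = Pow(Add(Add(0, Pow(3, Rational(1, 2))), 11), 2) = Pow(Add(Pow(3, Rational(1, 2)), 11), 2) = Pow(Add(11, Pow(3, Rational(1, 2))), 2)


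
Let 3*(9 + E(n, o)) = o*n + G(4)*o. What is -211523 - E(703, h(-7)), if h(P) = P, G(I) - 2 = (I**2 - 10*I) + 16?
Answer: -629663/3 ≈ -2.0989e+5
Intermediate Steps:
G(I) = 18 + I**2 - 10*I (G(I) = 2 + ((I**2 - 10*I) + 16) = 2 + (16 + I**2 - 10*I) = 18 + I**2 - 10*I)
E(n, o) = -9 - 2*o + n*o/3 (E(n, o) = -9 + (o*n + (18 + 4**2 - 10*4)*o)/3 = -9 + (n*o + (18 + 16 - 40)*o)/3 = -9 + (n*o - 6*o)/3 = -9 + (-6*o + n*o)/3 = -9 + (-2*o + n*o/3) = -9 - 2*o + n*o/3)
-211523 - E(703, h(-7)) = -211523 - (-9 - 2*(-7) + (1/3)*703*(-7)) = -211523 - (-9 + 14 - 4921/3) = -211523 - 1*(-4906/3) = -211523 + 4906/3 = -629663/3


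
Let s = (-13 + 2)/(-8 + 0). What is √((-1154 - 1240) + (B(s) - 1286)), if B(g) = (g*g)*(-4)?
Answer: I*√59001/4 ≈ 60.725*I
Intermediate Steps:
s = 11/8 (s = -11/(-8) = -11*(-⅛) = 11/8 ≈ 1.3750)
B(g) = -4*g² (B(g) = g²*(-4) = -4*g²)
√((-1154 - 1240) + (B(s) - 1286)) = √((-1154 - 1240) + (-4*(11/8)² - 1286)) = √(-2394 + (-4*121/64 - 1286)) = √(-2394 + (-121/16 - 1286)) = √(-2394 - 20697/16) = √(-59001/16) = I*√59001/4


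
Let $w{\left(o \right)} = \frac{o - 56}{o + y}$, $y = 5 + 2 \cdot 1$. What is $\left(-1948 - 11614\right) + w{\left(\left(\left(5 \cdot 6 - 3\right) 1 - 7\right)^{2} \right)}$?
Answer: $- \frac{5519390}{407} \approx -13561.0$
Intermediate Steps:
$y = 7$ ($y = 5 + 2 = 7$)
$w{\left(o \right)} = \frac{-56 + o}{7 + o}$ ($w{\left(o \right)} = \frac{o - 56}{o + 7} = \frac{-56 + o}{7 + o}$)
$\left(-1948 - 11614\right) + w{\left(\left(\left(5 \cdot 6 - 3\right) 1 - 7\right)^{2} \right)} = \left(-1948 - 11614\right) + \frac{-56 + \left(\left(5 \cdot 6 - 3\right) 1 - 7\right)^{2}}{7 + \left(\left(5 \cdot 6 - 3\right) 1 - 7\right)^{2}} = -13562 + \frac{-56 + \left(\left(30 - 3\right) 1 - 7\right)^{2}}{7 + \left(\left(30 - 3\right) 1 - 7\right)^{2}} = -13562 + \frac{-56 + \left(27 \cdot 1 - 7\right)^{2}}{7 + \left(27 \cdot 1 - 7\right)^{2}} = -13562 + \frac{-56 + \left(27 - 7\right)^{2}}{7 + \left(27 - 7\right)^{2}} = -13562 + \frac{-56 + 20^{2}}{7 + 20^{2}} = -13562 + \frac{-56 + 400}{7 + 400} = -13562 + \frac{1}{407} \cdot 344 = -13562 + \frac{344}{407} = - \frac{5519390}{407}$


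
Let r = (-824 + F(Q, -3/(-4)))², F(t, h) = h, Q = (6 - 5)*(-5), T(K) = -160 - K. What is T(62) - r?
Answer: -10847401/16 ≈ -6.7796e+5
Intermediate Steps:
Q = -5 (Q = 1*(-5) = -5)
r = 10843849/16 (r = (-824 - 3/(-4))² = (-824 - 3*(-¼))² = (-824 + ¾)² = (-3293/4)² = 10843849/16 ≈ 6.7774e+5)
T(62) - r = (-160 - 1*62) - 1*10843849/16 = (-160 - 62) - 10843849/16 = -222 - 10843849/16 = -10847401/16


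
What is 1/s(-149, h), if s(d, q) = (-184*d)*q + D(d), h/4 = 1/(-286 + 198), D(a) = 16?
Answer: -11/13532 ≈ -0.00081289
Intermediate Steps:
h = -1/22 (h = 4/(-286 + 198) = 4/(-88) = 4*(-1/88) = -1/22 ≈ -0.045455)
s(d, q) = 16 - 184*d*q (s(d, q) = (-184*d)*q + 16 = -184*d*q + 16 = 16 - 184*d*q)
1/s(-149, h) = 1/(16 - 184*(-149)*(-1/22)) = 1/(16 - 13708/11) = 1/(-13532/11) = -11/13532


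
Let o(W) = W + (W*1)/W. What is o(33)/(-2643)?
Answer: -34/2643 ≈ -0.012864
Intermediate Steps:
o(W) = 1 + W (o(W) = W + W/W = W + 1 = 1 + W)
o(33)/(-2643) = (1 + 33)/(-2643) = 34*(-1/2643) = -34/2643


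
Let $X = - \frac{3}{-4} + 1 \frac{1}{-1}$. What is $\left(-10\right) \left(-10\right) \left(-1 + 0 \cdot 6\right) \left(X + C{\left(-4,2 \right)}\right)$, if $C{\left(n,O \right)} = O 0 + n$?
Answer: $425$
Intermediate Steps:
$C{\left(n,O \right)} = n$ ($C{\left(n,O \right)} = 0 + n = n$)
$X = - \frac{1}{4}$ ($X = \left(-3\right) \left(- \frac{1}{4}\right) + 1 \left(-1\right) = \frac{3}{4} - 1 = - \frac{1}{4} \approx -0.25$)
$\left(-10\right) \left(-10\right) \left(-1 + 0 \cdot 6\right) \left(X + C{\left(-4,2 \right)}\right) = \left(-10\right) \left(-10\right) \left(-1 + 0 \cdot 6\right) \left(- \frac{1}{4} - 4\right) = 100 \left(-1 + 0\right) \left(- \frac{17}{4}\right) = 100 \left(\left(-1\right) \left(- \frac{17}{4}\right)\right) = 100 \cdot \frac{17}{4} = 425$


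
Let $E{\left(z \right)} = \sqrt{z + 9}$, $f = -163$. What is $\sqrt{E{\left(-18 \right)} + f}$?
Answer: $\sqrt{-163 + 3 i} \approx 0.1175 + 12.768 i$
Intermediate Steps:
$E{\left(z \right)} = \sqrt{9 + z}$
$\sqrt{E{\left(-18 \right)} + f} = \sqrt{\sqrt{9 - 18} - 163} = \sqrt{\sqrt{-9} - 163} = \sqrt{3 i - 163} = \sqrt{-163 + 3 i}$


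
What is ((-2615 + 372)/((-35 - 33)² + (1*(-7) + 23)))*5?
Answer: -2243/928 ≈ -2.4170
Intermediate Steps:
((-2615 + 372)/((-35 - 33)² + (1*(-7) + 23)))*5 = -2243/((-68)² + (-7 + 23))*5 = -2243/(4624 + 16)*5 = -2243/4640*5 = -2243/928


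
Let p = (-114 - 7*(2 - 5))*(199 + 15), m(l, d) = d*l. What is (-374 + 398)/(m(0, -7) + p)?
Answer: -4/3317 ≈ -0.0012059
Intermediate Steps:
p = -19902 (p = (-114 - 7*(-3))*214 = (-114 + 21)*214 = -93*214 = -19902)
(-374 + 398)/(m(0, -7) + p) = (-374 + 398)/(-7*0 - 19902) = 24/(0 - 19902) = 24/(-19902) = 24*(-1/19902) = -4/3317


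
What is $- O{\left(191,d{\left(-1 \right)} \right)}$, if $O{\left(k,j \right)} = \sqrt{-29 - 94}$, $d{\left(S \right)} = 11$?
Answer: $- i \sqrt{123} \approx - 11.091 i$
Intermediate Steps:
$O{\left(k,j \right)} = i \sqrt{123}$ ($O{\left(k,j \right)} = \sqrt{-123} = i \sqrt{123}$)
$- O{\left(191,d{\left(-1 \right)} \right)} = - i \sqrt{123}$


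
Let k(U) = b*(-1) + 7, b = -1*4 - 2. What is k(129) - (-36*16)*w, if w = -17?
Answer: -9779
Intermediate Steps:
b = -6 (b = -4 - 2 = -6)
k(U) = 13 (k(U) = -6*(-1) + 7 = 6 + 7 = 13)
k(129) - (-36*16)*w = 13 - (-36*16)*(-17) = 13 - (-576)*(-17) = 13 - 1*9792 = 13 - 9792 = -9779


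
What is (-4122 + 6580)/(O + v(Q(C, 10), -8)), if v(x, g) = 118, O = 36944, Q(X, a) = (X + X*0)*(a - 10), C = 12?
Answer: 1229/18531 ≈ 0.066321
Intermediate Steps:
Q(X, a) = X*(-10 + a) (Q(X, a) = (X + 0)*(-10 + a) = X*(-10 + a))
(-4122 + 6580)/(O + v(Q(C, 10), -8)) = (-4122 + 6580)/(36944 + 118) = 2458/37062 = 2458*(1/37062) = 1229/18531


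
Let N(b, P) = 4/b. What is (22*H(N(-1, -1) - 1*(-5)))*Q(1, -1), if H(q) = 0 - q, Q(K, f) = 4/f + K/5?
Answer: 418/5 ≈ 83.600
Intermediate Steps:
Q(K, f) = 4/f + K/5 (Q(K, f) = 4/f + K*(1/5) = 4/f + K/5)
H(q) = -q
(22*H(N(-1, -1) - 1*(-5)))*Q(1, -1) = (22*(-(4/(-1) - 1*(-5))))*(4/(-1) + (1/5)*1) = (22*(-(4*(-1) + 5)))*(4*(-1) + 1/5) = (22*(-(-4 + 5)))*(-4 + 1/5) = (22*(-1*1))*(-19/5) = (22*(-1))*(-19/5) = -22*(-19/5) = 418/5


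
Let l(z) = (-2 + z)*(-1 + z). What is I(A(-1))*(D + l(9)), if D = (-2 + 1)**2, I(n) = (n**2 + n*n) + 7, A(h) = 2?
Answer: 855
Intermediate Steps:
I(n) = 7 + 2*n**2 (I(n) = (n**2 + n**2) + 7 = 2*n**2 + 7 = 7 + 2*n**2)
D = 1 (D = (-1)**2 = 1)
l(z) = (-1 + z)*(-2 + z)
I(A(-1))*(D + l(9)) = (7 + 2*2**2)*(1 + (2 + 9**2 - 3*9)) = (7 + 2*4)*(1 + (2 + 81 - 27)) = (7 + 8)*(1 + 56) = 15*57 = 855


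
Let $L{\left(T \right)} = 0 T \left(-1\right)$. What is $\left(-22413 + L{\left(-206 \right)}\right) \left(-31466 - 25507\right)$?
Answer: $1276935849$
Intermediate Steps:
$L{\left(T \right)} = 0$ ($L{\left(T \right)} = 0 \left(-1\right) = 0$)
$\left(-22413 + L{\left(-206 \right)}\right) \left(-31466 - 25507\right) = \left(-22413 + 0\right) \left(-31466 - 25507\right) = \left(-22413\right) \left(-56973\right) = 1276935849$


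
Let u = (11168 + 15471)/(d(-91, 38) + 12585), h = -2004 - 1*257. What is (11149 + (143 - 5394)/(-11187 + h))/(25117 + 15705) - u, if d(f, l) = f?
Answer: -6375406145051/3429442177232 ≈ -1.8590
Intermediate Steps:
h = -2261 (h = -2004 - 257 = -2261)
u = 26639/12494 (u = (11168 + 15471)/(-91 + 12585) = 26639/12494 ≈ 2.1321)
(11149 + (143 - 5394)/(-11187 + h))/(25117 + 15705) - u = (11149 + (143 - 5394)/(-11187 - 2261))/(25117 + 15705) - 1*26639/12494 = (11149 - 5251/(-13448))/40822 - 26639/12494 = (11149 - 5251*(-1/13448))*(1/40822) - 26639/12494 = (11149 + 5251/13448)*(1/40822) - 26639/12494 = (149937003/13448)*(1/40822) - 26639/12494 = 149937003/548974256 - 26639/12494 = -6375406145051/3429442177232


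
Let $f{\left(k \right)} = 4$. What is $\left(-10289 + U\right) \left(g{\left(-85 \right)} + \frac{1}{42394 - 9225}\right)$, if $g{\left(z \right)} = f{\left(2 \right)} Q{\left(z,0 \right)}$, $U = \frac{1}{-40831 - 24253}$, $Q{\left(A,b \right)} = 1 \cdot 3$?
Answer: $- \frac{266539832075033}{2158771196} \approx -1.2347 \cdot 10^{5}$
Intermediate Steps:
$Q{\left(A,b \right)} = 3$
$U = - \frac{1}{65084}$ ($U = \frac{1}{-65084} = - \frac{1}{65084} \approx -1.5365 \cdot 10^{-5}$)
$g{\left(z \right)} = 12$ ($g{\left(z \right)} = 4 \cdot 3 = 12$)
$\left(-10289 + U\right) \left(g{\left(-85 \right)} + \frac{1}{42394 - 9225}\right) = \left(-10289 - \frac{1}{65084}\right) \left(12 + \frac{1}{42394 - 9225}\right) = - \frac{669649277 \left(12 + \frac{1}{33169}\right)}{65084} = \left(- \frac{669649277}{65084}\right) \frac{398029}{33169} = - \frac{266539832075033}{2158771196}$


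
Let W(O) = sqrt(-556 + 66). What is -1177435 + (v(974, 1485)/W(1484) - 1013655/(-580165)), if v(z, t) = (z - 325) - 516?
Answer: -136621112624/116033 - 19*I*sqrt(10)/10 ≈ -1.1774e+6 - 6.0083*I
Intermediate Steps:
W(O) = 7*I*sqrt(10) (W(O) = sqrt(-490) = 7*I*sqrt(10))
v(z, t) = -841 + z (v(z, t) = (-325 + z) - 516 = -841 + z)
-1177435 + (v(974, 1485)/W(1484) - 1013655/(-580165)) = -1177435 + ((-841 + 974)/((7*I*sqrt(10))) - 1013655/(-580165)) = -1177435 + (133*(-I*sqrt(10)/70) - 1013655*(-1/580165)) = -1177435 + (-19*I*sqrt(10)/10 + 202731/116033) = -1177435 + (202731/116033 - 19*I*sqrt(10)/10) = -136621112624/116033 - 19*I*sqrt(10)/10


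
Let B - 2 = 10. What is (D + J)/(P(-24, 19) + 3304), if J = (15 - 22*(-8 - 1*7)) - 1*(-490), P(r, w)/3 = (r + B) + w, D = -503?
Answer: 332/3325 ≈ 0.099850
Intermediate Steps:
B = 12 (B = 2 + 10 = 12)
P(r, w) = 36 + 3*r + 3*w (P(r, w) = 3*((r + 12) + w) = 3*((12 + r) + w) = 3*(12 + r + w) = 36 + 3*r + 3*w)
J = 835 (J = (15 - 22*(-8 - 7)) + 490 = (15 - 22*(-15)) + 490 = (15 + 330) + 490 = 345 + 490 = 835)
(D + J)/(P(-24, 19) + 3304) = (-503 + 835)/((36 + 3*(-24) + 3*19) + 3304) = 332/((36 - 72 + 57) + 3304) = 332/(21 + 3304) = 332/3325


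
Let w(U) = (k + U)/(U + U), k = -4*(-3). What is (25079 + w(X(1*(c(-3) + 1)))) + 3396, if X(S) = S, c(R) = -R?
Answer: 28477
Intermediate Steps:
k = 12
w(U) = (12 + U)/(2*U) (w(U) = (12 + U)/(U + U) = (12 + U)/((2*U)) = (12 + U)*(1/(2*U)) = (12 + U)/(2*U))
(25079 + w(X(1*(c(-3) + 1)))) + 3396 = (25079 + (12 + 1*(-1*(-3) + 1))/(2*((1*(-1*(-3) + 1))))) + 3396 = (25079 + (12 + 1*(3 + 1))/(2*((1*(3 + 1))))) + 3396 = (25079 + (12 + 1*4)/(2*((1*4)))) + 3396 = (25079 + (1/2)*(12 + 4)/4) + 3396 = (25079 + (1/2)*(1/4)*16) + 3396 = (25079 + 2) + 3396 = 25081 + 3396 = 28477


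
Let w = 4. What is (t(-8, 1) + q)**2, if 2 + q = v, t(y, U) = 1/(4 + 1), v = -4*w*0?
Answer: 81/25 ≈ 3.2400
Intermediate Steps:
v = 0 (v = -4*4*0 = -16*0 = 0)
t(y, U) = 1/5
q = -2 (q = -2 + 0 = -2)
(t(-8, 1) + q)**2 = (1/5 - 2)**2 = (-9/5)**2 = 81/25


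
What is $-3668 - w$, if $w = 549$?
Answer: $-4217$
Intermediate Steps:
$-3668 - w = -3668 - 549 = -4217$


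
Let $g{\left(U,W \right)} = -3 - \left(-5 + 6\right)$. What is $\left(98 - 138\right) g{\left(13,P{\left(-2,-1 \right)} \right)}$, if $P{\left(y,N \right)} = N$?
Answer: $160$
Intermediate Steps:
$g{\left(U,W \right)} = -4$ ($g{\left(U,W \right)} = -3 - 1 = -4$)
$\left(98 - 138\right) g{\left(13,P{\left(-2,-1 \right)} \right)} = \left(98 - 138\right) \left(-4\right) = \left(-40\right) \left(-4\right) = 160$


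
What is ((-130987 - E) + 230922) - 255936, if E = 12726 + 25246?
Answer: -193973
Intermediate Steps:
E = 37972
((-130987 - E) + 230922) - 255936 = ((-130987 - 1*37972) + 230922) - 255936 = ((-130987 - 37972) + 230922) - 255936 = (-168959 + 230922) - 255936 = 61963 - 255936 = -193973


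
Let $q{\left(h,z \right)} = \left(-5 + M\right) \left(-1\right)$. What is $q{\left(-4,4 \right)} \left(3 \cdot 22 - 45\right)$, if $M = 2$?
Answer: $63$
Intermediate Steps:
$q{\left(h,z \right)} = 3$ ($q{\left(h,z \right)} = \left(-5 + 2\right) \left(-1\right) = \left(-3\right) \left(-1\right) = 3$)
$q{\left(-4,4 \right)} \left(3 \cdot 22 - 45\right) = 3 \left(3 \cdot 22 - 45\right) = 3 \left(66 - 45\right) = 3 \cdot 21 = 63$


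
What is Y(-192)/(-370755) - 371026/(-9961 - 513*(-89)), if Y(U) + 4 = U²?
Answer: -13887549919/1323447048 ≈ -10.493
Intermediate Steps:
Y(U) = -4 + U²
Y(-192)/(-370755) - 371026/(-9961 - 513*(-89)) = (-4 + (-192)²)/(-370755) - 371026/(-9961 - 513*(-89)) = (-4 + 36864)*(-1/370755) - 371026/(-9961 + 45657) = 36860*(-1/370755) - 371026/35696 = -7372/74151 - 371026*1/35696 = -7372/74151 - 185513/17848 = -13887549919/1323447048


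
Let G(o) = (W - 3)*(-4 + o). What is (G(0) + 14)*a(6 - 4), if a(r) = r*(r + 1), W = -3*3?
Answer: 372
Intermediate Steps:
W = -9
a(r) = r*(1 + r)
G(o) = 48 - 12*o (G(o) = (-9 - 3)*(-4 + o) = -12*(-4 + o) = 48 - 12*o)
(G(0) + 14)*a(6 - 4) = ((48 - 12*0) + 14)*((6 - 4)*(1 + (6 - 4))) = ((48 + 0) + 14)*(2*(1 + 2)) = (48 + 14)*(2*3) = 62*6 = 372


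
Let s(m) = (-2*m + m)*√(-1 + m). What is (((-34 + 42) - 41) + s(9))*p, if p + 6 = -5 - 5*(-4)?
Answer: -297 - 162*√2 ≈ -526.10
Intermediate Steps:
p = 9 (p = -6 + (-5 - 5*(-4)) = -6 + (-5 + 20) = -6 + 15 = 9)
s(m) = -m*√(-1 + m) (s(m) = (-m)*√(-1 + m) = -m*√(-1 + m))
(((-34 + 42) - 41) + s(9))*p = (((-34 + 42) - 41) - 1*9*√(-1 + 9))*9 = ((8 - 41) - 1*9*√8)*9 = (-33 - 1*9*2*√2)*9 = (-33 - 18*√2)*9 = -297 - 162*√2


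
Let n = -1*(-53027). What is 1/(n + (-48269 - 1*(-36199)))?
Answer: 1/40957 ≈ 2.4416e-5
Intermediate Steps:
n = 53027
1/(n + (-48269 - 1*(-36199))) = 1/(53027 + (-48269 - 1*(-36199))) = 1/(53027 + (-48269 + 36199)) = 1/(53027 - 12070) = 1/40957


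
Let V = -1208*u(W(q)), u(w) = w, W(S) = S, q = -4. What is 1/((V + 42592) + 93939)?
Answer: 1/141363 ≈ 7.0740e-6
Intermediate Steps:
V = 4832 (V = -1208*(-4) = 4832)
1/((V + 42592) + 93939) = 1/((4832 + 42592) + 93939) = 1/(47424 + 93939) = 1/141363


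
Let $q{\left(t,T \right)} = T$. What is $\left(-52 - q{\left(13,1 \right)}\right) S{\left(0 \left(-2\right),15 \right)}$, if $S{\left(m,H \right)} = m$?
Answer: $0$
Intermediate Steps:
$\left(-52 - q{\left(13,1 \right)}\right) S{\left(0 \left(-2\right),15 \right)} = \left(-52 - 1\right) 0 \left(-2\right) = \left(-52 - 1\right) 0 = \left(-53\right) 0 = 0$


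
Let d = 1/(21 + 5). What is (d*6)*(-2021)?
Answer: -6063/13 ≈ -466.38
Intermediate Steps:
d = 1/26 ≈ 0.038462
(d*6)*(-2021) = ((1/26)*6)*(-2021) = (3/13)*(-2021) = -6063/13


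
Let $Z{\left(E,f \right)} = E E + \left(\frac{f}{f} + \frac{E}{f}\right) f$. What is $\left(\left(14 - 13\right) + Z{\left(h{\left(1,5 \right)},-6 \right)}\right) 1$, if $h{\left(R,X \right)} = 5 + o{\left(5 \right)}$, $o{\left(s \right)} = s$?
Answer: $105$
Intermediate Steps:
$h{\left(R,X \right)} = 10$ ($h{\left(R,X \right)} = 5 + 5 = 10$)
$Z{\left(E,f \right)} = E^{2} + f \left(1 + \frac{E}{f}\right)$ ($Z{\left(E,f \right)} = E^{2} + \left(1 + \frac{E}{f}\right) f = E^{2} + f \left(1 + \frac{E}{f}\right)$)
$\left(\left(14 - 13\right) + Z{\left(h{\left(1,5 \right)},-6 \right)}\right) 1 = \left(\left(14 - 13\right) + \left(10 - 6 + 10^{2}\right)\right) 1 = \left(1 + \left(10 - 6 + 100\right)\right) 1 = \left(1 + 104\right) 1 = 105 \cdot 1 = 105$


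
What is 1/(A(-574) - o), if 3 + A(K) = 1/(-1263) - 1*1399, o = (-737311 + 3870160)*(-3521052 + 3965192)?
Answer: -1263/1757367951558907 ≈ -7.1869e-13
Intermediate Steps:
o = 1391423554860 (o = 3132849*444140 = 1391423554860)
A(K) = -1770727/1263 (A(K) = -3 + (1/(-1263) - 1*1399) = -3 + (-1/1263 - 1399) = -3 - 1766938/1263 = -1770727/1263)
1/(A(-574) - o) = 1/(-1770727/1263 - 1*1391423554860) = 1/(-1770727/1263 - 1391423554860) = 1/(-1757367951558907/1263) = -1263/1757367951558907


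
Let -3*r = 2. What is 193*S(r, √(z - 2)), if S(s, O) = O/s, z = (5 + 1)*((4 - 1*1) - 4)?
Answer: -579*I*√2 ≈ -818.83*I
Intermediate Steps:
z = -6 (z = 6*((4 - 1) - 4) = 6*(3 - 4) = 6*(-1) = -6)
r = -⅔ (r = -⅓*2 = -⅔ ≈ -0.66667)
193*S(r, √(z - 2)) = 193*(√(-6 - 2)/(-⅔)) = 193*(√(-8)*(-3/2)) = 193*((2*I*√2)*(-3/2)) = 193*(-3*I*√2) = -579*I*√2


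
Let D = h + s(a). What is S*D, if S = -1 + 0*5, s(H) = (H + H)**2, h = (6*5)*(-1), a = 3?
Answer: -6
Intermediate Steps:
h = -30 (h = 30*(-1) = -30)
s(H) = 4*H**2 (s(H) = (2*H)**2 = 4*H**2)
S = -1 (S = -1 + 0 = -1)
D = 6 (D = -30 + 4*3**2 = -30 + 4*9 = -30 + 36 = 6)
S*D = -1*6 = -6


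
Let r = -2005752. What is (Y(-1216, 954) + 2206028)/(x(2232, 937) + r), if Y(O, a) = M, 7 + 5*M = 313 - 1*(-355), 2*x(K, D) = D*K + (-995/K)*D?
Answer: -49241495664/21433200775 ≈ -2.2974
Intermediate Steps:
x(K, D) = D*K/2 - 995*D/(2*K) (x(K, D) = (D*K + (-995/K)*D)/2 = (D*K - 995*D/K)/2 = D*K/2 - 995*D/(2*K))
M = 661/5 (M = -7/5 + (313 - 1*(-355))/5 = -7/5 + (313 + 355)/5 = -7/5 + (1/5)*668 = -7/5 + 668/5 = 661/5 ≈ 132.20)
Y(O, a) = 661/5
(Y(-1216, 954) + 2206028)/(x(2232, 937) + r) = (661/5 + 2206028)/((1/2)*937*(-995 + 2232**2)/2232 - 2005752) = 11030801/(5*((1/2)*937*(1/2232)*(-995 + 4981824) - 2005752)) = 11030801/(5*((1/2)*937*(1/2232)*4980829 - 2005752)) = 11030801/(5*(4667036773/4464 - 2005752)) = 11030801/(5*(-4286640155/4464)) = (11030801/5)*(-4464/4286640155) = -49241495664/21433200775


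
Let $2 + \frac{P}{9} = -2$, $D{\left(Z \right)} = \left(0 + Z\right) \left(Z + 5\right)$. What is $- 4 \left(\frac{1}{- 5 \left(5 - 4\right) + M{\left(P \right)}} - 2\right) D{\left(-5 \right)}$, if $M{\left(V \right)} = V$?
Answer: $0$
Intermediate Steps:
$D{\left(Z \right)} = Z \left(5 + Z\right)$
$P = -36$ ($P = -18 + 9 \left(-2\right) = -18 - 18 = -36$)
$- 4 \left(\frac{1}{- 5 \left(5 - 4\right) + M{\left(P \right)}} - 2\right) D{\left(-5 \right)} = - 4 \left(\frac{1}{- 5 \left(5 - 4\right) - 36} - 2\right) \left(- 5 \left(5 - 5\right)\right) = - 4 \left(\frac{1}{\left(-5\right) 1 - 36} - 2\right) \left(\left(-5\right) 0\right) = - 4 \left(\frac{1}{-5 - 36} - 2\right) 0 = - 4 \left(\frac{1}{-41} - 2\right) 0 = - 4 \left(- \frac{1}{41} - 2\right) 0 = \left(-4\right) \left(- \frac{83}{41}\right) 0 = \frac{332}{41} \cdot 0 = 0$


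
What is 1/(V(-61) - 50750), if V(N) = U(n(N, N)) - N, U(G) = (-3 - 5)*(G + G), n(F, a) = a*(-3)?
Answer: -1/53617 ≈ -1.8651e-5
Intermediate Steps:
n(F, a) = -3*a
U(G) = -16*G
V(N) = 47*N (V(N) = -(-48)*N - N = 48*N - N = 47*N)
1/(V(-61) - 50750) = 1/(47*(-61) - 50750) = 1/(-2867 - 50750) = 1/(-53617) = -1/53617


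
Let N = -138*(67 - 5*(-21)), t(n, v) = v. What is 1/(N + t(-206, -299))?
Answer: -1/24035 ≈ -4.1606e-5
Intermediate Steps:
N = -23736 (N = -138*(67 + 105) = -138*172 = -23736)
1/(N + t(-206, -299)) = 1/(-23736 - 299) = 1/(-24035) = -1/24035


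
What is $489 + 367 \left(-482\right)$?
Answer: $-176405$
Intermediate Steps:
$489 + 367 \left(-482\right) = 489 - 176894 = -176405$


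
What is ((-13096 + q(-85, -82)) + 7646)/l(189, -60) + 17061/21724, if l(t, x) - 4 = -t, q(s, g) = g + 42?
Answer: 24484209/803788 ≈ 30.461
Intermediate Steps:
q(s, g) = 42 + g
l(t, x) = 4 - t
((-13096 + q(-85, -82)) + 7646)/l(189, -60) + 17061/21724 = ((-13096 + (42 - 82)) + 7646)/(4 - 1*189) + 17061/21724 = ((-13096 - 40) + 7646)/(4 - 189) + 17061*(1/21724) = (-13136 + 7646)/(-185) + 17061/21724 = -5490*(-1/185) + 17061/21724 = 1098/37 + 17061/21724 = 24484209/803788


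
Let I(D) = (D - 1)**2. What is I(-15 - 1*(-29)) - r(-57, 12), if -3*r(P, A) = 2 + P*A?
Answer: -175/3 ≈ -58.333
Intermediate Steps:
r(P, A) = -2/3 - A*P/3 (r(P, A) = -(2 + P*A)/3 = -(2 + A*P)/3 = -2/3 - A*P/3)
I(D) = (-1 + D)**2
I(-15 - 1*(-29)) - r(-57, 12) = (-1 + (-15 - 1*(-29)))**2 - (-2/3 - 1/3*12*(-57)) = (-1 + (-15 + 29))**2 - (-2/3 + 228) = (-1 + 14)**2 - 1*682/3 = 13**2 - 682/3 = 169 - 682/3 = -175/3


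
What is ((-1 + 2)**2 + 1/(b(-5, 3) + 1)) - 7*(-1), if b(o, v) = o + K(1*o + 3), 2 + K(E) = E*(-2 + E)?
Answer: 17/2 ≈ 8.5000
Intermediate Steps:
K(E) = -2 + E*(-2 + E)
b(o, v) = -8 + (3 + o)**2 - o (b(o, v) = o + (-2 + (1*o + 3)**2 - 2*(1*o + 3)) = o + (-2 + (o + 3)**2 - 2*(o + 3)) = o + (-2 + (3 + o)**2 - 2*(3 + o)) = o + (-2 + (3 + o)**2 + (-6 - 2*o)) = o + (-8 + (3 + o)**2 - 2*o) = -8 + (3 + o)**2 - o)
((-1 + 2)**2 + 1/(b(-5, 3) + 1)) - 7*(-1) = ((-1 + 2)**2 + 1/((-8 + (3 - 5)**2 - 1*(-5)) + 1)) - 7*(-1) = (1**2 + 1/((-8 + (-2)**2 + 5) + 1)) + 7 = (1 + 1/((-8 + 4 + 5) + 1)) + 7 = (1 + 1/(1 + 1)) + 7 = (1 + 1/2) + 7 = 3/2 + 7 = 17/2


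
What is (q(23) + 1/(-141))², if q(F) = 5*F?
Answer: 262893796/19881 ≈ 13223.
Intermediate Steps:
(q(23) + 1/(-141))² = (5*23 + 1/(-141))² = (115 - 1/141)² = (16214/141)² = 262893796/19881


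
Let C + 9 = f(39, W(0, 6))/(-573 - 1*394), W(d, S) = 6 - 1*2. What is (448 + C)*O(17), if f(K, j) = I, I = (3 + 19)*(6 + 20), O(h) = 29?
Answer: 12294289/967 ≈ 12714.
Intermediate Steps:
W(d, S) = 4 (W(d, S) = 6 - 2 = 4)
I = 572 (I = 22*26 = 572)
f(K, j) = 572
C = -9275/967 (C = -9 + 572/(-573 - 1*394) = -9 + 572/(-573 - 394) = -9 + 572/(-967) = -9 + 572*(-1/967) = -9 - 572/967 = -9275/967 ≈ -9.5915)
(448 + C)*O(17) = (448 - 9275/967)*29 = (423941/967)*29 = 12294289/967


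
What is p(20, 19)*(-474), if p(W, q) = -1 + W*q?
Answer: -179646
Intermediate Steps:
p(20, 19)*(-474) = (-1 + 20*19)*(-474) = (-1 + 380)*(-474) = 379*(-474) = -179646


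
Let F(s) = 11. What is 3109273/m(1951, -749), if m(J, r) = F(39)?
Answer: 3109273/11 ≈ 2.8266e+5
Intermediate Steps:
m(J, r) = 11
3109273/m(1951, -749) = 3109273/11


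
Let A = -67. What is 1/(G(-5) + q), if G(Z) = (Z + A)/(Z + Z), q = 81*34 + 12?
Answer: 5/13866 ≈ 0.00036059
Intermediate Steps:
q = 2766 (q = 2754 + 12 = 2766)
G(Z) = (-67 + Z)/(2*Z) (G(Z) = (Z - 67)/(Z + Z) = (-67 + Z)/((2*Z)) = (-67 + Z)*(1/(2*Z)) = (-67 + Z)/(2*Z))
1/(G(-5) + q) = 1/((½)*(-67 - 5)/(-5) + 2766) = 1/((½)*(-⅕)*(-72) + 2766) = 1/(36/5 + 2766) = 1/(13866/5) = 5/13866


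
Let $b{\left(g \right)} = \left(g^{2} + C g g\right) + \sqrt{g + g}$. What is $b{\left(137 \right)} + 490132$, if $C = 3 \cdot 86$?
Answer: $5351303 + \sqrt{274} \approx 5.3513 \cdot 10^{6}$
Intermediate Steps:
$C = 258$
$b{\left(g \right)} = 259 g^{2} + \sqrt{2} \sqrt{g}$ ($b{\left(g \right)} = \left(g^{2} + 258 g g\right) + \sqrt{g + g} = \left(g^{2} + 258 g^{2}\right) + \sqrt{2 g} = 259 g^{2} + \sqrt{2} \sqrt{g}$)
$b{\left(137 \right)} + 490132 = \left(259 \cdot 137^{2} + \sqrt{2} \sqrt{137}\right) + 490132 = \left(259 \cdot 18769 + \sqrt{274}\right) + 490132 = \left(4861171 + \sqrt{274}\right) + 490132 = 5351303 + \sqrt{274}$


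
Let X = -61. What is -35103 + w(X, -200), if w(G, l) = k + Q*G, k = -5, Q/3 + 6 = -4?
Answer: -33278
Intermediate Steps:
Q = -30 (Q = -18 + 3*(-4) = -18 - 12 = -30)
w(G, l) = -5 - 30*G
-35103 + w(X, -200) = -35103 + (-5 - 30*(-61)) = -35103 + (-5 + 1830) = -35103 + 1825 = -33278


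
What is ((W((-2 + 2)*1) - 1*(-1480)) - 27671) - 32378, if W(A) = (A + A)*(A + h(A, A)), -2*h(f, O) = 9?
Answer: -58569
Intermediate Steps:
h(f, O) = -9/2 (h(f, O) = -1/2*9 = -9/2)
W(A) = 2*A*(-9/2 + A) (W(A) = (A + A)*(A - 9/2) = (2*A)*(-9/2 + A) = 2*A*(-9/2 + A))
((W((-2 + 2)*1) - 1*(-1480)) - 27671) - 32378 = ((((-2 + 2)*1)*(-9 + 2*((-2 + 2)*1)) - 1*(-1480)) - 27671) - 32378 = (((0*1)*(-9 + 2*(0*1)) + 1480) - 27671) - 32378 = ((0*(-9 + 2*0) + 1480) - 27671) - 32378 = ((0*(-9 + 0) + 1480) - 27671) - 32378 = ((0*(-9) + 1480) - 27671) - 32378 = ((0 + 1480) - 27671) - 32378 = (1480 - 27671) - 32378 = -26191 - 32378 = -58569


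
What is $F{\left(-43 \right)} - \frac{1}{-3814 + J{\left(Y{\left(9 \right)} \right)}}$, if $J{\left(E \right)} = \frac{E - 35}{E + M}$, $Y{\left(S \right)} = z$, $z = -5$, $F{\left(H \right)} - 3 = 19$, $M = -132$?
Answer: $\frac{11494653}{522478} \approx 22.0$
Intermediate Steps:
$F{\left(H \right)} = 22$ ($F{\left(H \right)} = 3 + 19 = 22$)
$Y{\left(S \right)} = -5$
$J{\left(E \right)} = \frac{-35 + E}{-132 + E}$ ($J{\left(E \right)} = \frac{E - 35}{E - 132} = \frac{-35 + E}{-132 + E}$)
$F{\left(-43 \right)} - \frac{1}{-3814 + J{\left(Y{\left(9 \right)} \right)}} = 22 - \frac{1}{-3814 + \frac{-35 - 5}{-132 - 5}} = 22 - \frac{1}{-3814 + \frac{1}{-137} \left(-40\right)} = 22 - \frac{1}{-3814 - - \frac{40}{137}} = 22 - \frac{1}{-3814 + \frac{40}{137}} = 22 - \frac{1}{- \frac{522478}{137}} = 22 - - \frac{137}{522478} = 22 + \frac{137}{522478} = \frac{11494653}{522478}$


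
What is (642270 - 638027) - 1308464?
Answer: -1304221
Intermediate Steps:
(642270 - 638027) - 1308464 = 4243 - 1308464 = -1304221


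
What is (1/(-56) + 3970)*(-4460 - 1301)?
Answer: -182968537/8 ≈ -2.2871e+7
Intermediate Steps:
(1/(-56) + 3970)*(-4460 - 1301) = (-1/56 + 3970)*(-5761) = (222319/56)*(-5761) = -182968537/8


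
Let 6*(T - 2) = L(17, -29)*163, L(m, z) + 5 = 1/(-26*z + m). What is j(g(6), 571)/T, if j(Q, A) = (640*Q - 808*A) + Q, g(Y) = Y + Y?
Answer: 1049352588/309475 ≈ 3390.8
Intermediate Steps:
L(m, z) = -5 + 1/(m - 26*z) (L(m, z) = -5 + 1/(-26*z + m) = -5 + 1/(m - 26*z))
g(Y) = 2*Y
j(Q, A) = -808*A + 641*Q (j(Q, A) = (-808*A + 640*Q) + Q = -808*A + 641*Q)
T = -309475/2313 (T = 2 + (((1 - 5*17 + 130*(-29))/(17 - 26*(-29)))*163)/6 = 2 + (((1 - 85 - 3770)/(17 + 754))*163)/6 = 2 + ((-3854/771)*163)/6 = 2 + (((1/771)*(-3854))*163)/6 = 2 + (-3854/771*163)/6 = 2 + (1/6)*(-628202/771) = 2 - 314101/2313 = -309475/2313 ≈ -133.80)
j(g(6), 571)/T = (-808*571 + 641*(2*6))/(-309475/2313) = (-461368 + 641*12)*(-2313/309475) = (-461368 + 7692)*(-2313/309475) = -453676*(-2313/309475) = 1049352588/309475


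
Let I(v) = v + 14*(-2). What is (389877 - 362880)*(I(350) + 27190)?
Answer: 742741464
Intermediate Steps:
I(v) = -28 + v (I(v) = v - 28 = -28 + v)
(389877 - 362880)*(I(350) + 27190) = (389877 - 362880)*((-28 + 350) + 27190) = 26997*(322 + 27190) = 26997*27512 = 742741464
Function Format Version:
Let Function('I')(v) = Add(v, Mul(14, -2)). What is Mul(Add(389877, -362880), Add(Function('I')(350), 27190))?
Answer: 742741464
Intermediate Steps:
Function('I')(v) = Add(-28, v) (Function('I')(v) = Add(v, -28) = Add(-28, v))
Mul(Add(389877, -362880), Add(Function('I')(350), 27190)) = Mul(Add(389877, -362880), Add(Add(-28, 350), 27190)) = Mul(26997, Add(322, 27190)) = Mul(26997, 27512) = 742741464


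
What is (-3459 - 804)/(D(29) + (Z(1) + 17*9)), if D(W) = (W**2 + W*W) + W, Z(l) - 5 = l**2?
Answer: -4263/1870 ≈ -2.2797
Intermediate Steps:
Z(l) = 5 + l**2
D(W) = W + 2*W**2 (D(W) = (W**2 + W**2) + W = 2*W**2 + W = W + 2*W**2)
(-3459 - 804)/(D(29) + (Z(1) + 17*9)) = (-3459 - 804)/(29*(1 + 2*29) + ((5 + 1**2) + 17*9)) = -4263/(29*(1 + 58) + ((5 + 1) + 153)) = -4263/(29*59 + (6 + 153)) = -4263/(1711 + 159) = -4263/1870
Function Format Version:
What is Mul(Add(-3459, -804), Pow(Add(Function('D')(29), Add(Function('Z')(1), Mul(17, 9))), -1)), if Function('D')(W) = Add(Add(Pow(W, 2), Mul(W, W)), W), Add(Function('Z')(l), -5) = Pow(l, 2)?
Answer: Rational(-4263, 1870) ≈ -2.2797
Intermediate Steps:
Function('Z')(l) = Add(5, Pow(l, 2))
Function('D')(W) = Add(W, Mul(2, Pow(W, 2))) (Function('D')(W) = Add(Add(Pow(W, 2), Pow(W, 2)), W) = Add(Mul(2, Pow(W, 2)), W) = Add(W, Mul(2, Pow(W, 2))))
Mul(Add(-3459, -804), Pow(Add(Function('D')(29), Add(Function('Z')(1), Mul(17, 9))), -1)) = Mul(Add(-3459, -804), Pow(Add(Mul(29, Add(1, Mul(2, 29))), Add(Add(5, Pow(1, 2)), Mul(17, 9))), -1)) = Mul(-4263, Pow(Add(Mul(29, Add(1, 58)), Add(Add(5, 1), 153)), -1)) = Mul(-4263, Pow(Add(Mul(29, 59), Add(6, 153)), -1)) = Mul(-4263, Pow(Add(1711, 159), -1)) = Mul(-4263, Pow(1870, -1)) = Mul(-4263, Rational(1, 1870)) = Rational(-4263, 1870)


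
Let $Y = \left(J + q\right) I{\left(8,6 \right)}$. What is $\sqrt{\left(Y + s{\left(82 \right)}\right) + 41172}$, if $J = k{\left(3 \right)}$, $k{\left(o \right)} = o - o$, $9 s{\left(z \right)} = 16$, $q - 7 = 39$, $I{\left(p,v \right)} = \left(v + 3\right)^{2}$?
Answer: $\frac{\sqrt{404098}}{3} \approx 211.9$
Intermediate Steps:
$I{\left(p,v \right)} = \left(3 + v\right)^{2}$
$q = 46$ ($q = 7 + 39 = 46$)
$s{\left(z \right)} = \frac{16}{9}$ ($s{\left(z \right)} = \frac{1}{9} \cdot 16 = \frac{16}{9}$)
$k{\left(o \right)} = 0$
$J = 0$
$Y = 3726$ ($Y = \left(0 + 46\right) \left(3 + 6\right)^{2} = 46 \cdot 9^{2} = 46 \cdot 81 = 3726$)
$\sqrt{\left(Y + s{\left(82 \right)}\right) + 41172} = \sqrt{\left(3726 + \frac{16}{9}\right) + 41172} = \sqrt{\frac{33550}{9} + 41172} = \sqrt{\frac{404098}{9}} = \frac{\sqrt{404098}}{3}$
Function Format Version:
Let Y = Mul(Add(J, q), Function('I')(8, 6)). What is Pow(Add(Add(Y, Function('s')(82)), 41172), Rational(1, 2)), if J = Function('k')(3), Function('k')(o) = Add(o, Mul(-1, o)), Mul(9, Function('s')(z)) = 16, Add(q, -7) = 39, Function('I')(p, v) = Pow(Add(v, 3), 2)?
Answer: Mul(Rational(1, 3), Pow(404098, Rational(1, 2))) ≈ 211.90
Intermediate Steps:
Function('I')(p, v) = Pow(Add(3, v), 2)
q = 46 (q = Add(7, 39) = 46)
Function('s')(z) = Rational(16, 9) (Function('s')(z) = Mul(Rational(1, 9), 16) = Rational(16, 9))
Function('k')(o) = 0
J = 0
Y = 3726 (Y = Mul(Add(0, 46), Pow(Add(3, 6), 2)) = Mul(46, Pow(9, 2)) = Mul(46, 81) = 3726)
Pow(Add(Add(Y, Function('s')(82)), 41172), Rational(1, 2)) = Pow(Add(Add(3726, Rational(16, 9)), 41172), Rational(1, 2)) = Pow(Add(Rational(33550, 9), 41172), Rational(1, 2)) = Pow(Rational(404098, 9), Rational(1, 2)) = Mul(Rational(1, 3), Pow(404098, Rational(1, 2)))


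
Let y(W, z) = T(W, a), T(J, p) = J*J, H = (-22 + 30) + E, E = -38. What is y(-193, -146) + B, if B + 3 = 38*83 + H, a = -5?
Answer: 40370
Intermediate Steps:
H = -30 (H = (-22 + 30) - 38 = 8 - 38 = -30)
T(J, p) = J**2
y(W, z) = W**2
B = 3121 (B = -3 + (38*83 - 30) = -3 + (3154 - 30) = -3 + 3124 = 3121)
y(-193, -146) + B = (-193)**2 + 3121 = 37249 + 3121 = 40370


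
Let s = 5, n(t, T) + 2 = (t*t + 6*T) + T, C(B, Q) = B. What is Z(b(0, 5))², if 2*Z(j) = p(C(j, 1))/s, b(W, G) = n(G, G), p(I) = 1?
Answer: 1/100 ≈ 0.010000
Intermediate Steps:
n(t, T) = -2 + t² + 7*T (n(t, T) = -2 + ((t*t + 6*T) + T) = -2 + ((t² + 6*T) + T) = -2 + (t² + 7*T) = -2 + t² + 7*T)
b(W, G) = -2 + G² + 7*G
Z(j) = ⅒ (Z(j) = (1/5)/2 = (1*(⅕))/2 = (½)*(⅕) = ⅒)
Z(b(0, 5))² = (⅒)² = 1/100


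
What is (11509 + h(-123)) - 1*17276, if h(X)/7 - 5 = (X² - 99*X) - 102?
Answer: 184696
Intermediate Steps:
h(X) = -679 - 693*X + 7*X² (h(X) = 35 + 7*((X² - 99*X) - 102) = 35 + 7*(-102 + X² - 99*X) = 35 + (-714 - 693*X + 7*X²) = -679 - 693*X + 7*X²)
(11509 + h(-123)) - 1*17276 = (11509 + (-679 - 693*(-123) + 7*(-123)²)) - 1*17276 = (11509 + (-679 + 85239 + 7*15129)) - 17276 = (11509 + (-679 + 85239 + 105903)) - 17276 = (11509 + 190463) - 17276 = 201972 - 17276 = 184696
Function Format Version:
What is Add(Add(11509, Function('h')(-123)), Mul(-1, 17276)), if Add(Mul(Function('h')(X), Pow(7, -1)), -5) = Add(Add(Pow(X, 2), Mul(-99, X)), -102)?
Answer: 184696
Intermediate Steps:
Function('h')(X) = Add(-679, Mul(-693, X), Mul(7, Pow(X, 2))) (Function('h')(X) = Add(35, Mul(7, Add(Add(Pow(X, 2), Mul(-99, X)), -102))) = Add(35, Mul(7, Add(-102, Pow(X, 2), Mul(-99, X)))) = Add(35, Add(-714, Mul(-693, X), Mul(7, Pow(X, 2)))) = Add(-679, Mul(-693, X), Mul(7, Pow(X, 2))))
Add(Add(11509, Function('h')(-123)), Mul(-1, 17276)) = Add(Add(11509, Add(-679, Mul(-693, -123), Mul(7, Pow(-123, 2)))), Mul(-1, 17276)) = Add(Add(11509, Add(-679, 85239, Mul(7, 15129))), -17276) = Add(Add(11509, Add(-679, 85239, 105903)), -17276) = Add(Add(11509, 190463), -17276) = Add(201972, -17276) = 184696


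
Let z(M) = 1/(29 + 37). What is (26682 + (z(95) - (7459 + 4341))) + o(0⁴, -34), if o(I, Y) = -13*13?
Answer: 971059/66 ≈ 14713.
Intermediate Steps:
z(M) = 1/66
o(I, Y) = -169
(26682 + (z(95) - (7459 + 4341))) + o(0⁴, -34) = (26682 + (1/66 - (7459 + 4341))) - 169 = (26682 + (1/66 - 1*11800)) - 169 = (26682 + (1/66 - 11800)) - 169 = (26682 - 778799/66) - 169 = 982213/66 - 169 = 971059/66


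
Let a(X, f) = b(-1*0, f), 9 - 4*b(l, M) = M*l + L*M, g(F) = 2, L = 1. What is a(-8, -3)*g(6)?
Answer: 6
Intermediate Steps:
b(l, M) = 9/4 - M/4 - M*l/4 (b(l, M) = 9/4 - (M*l + 1*M)/4 = 9/4 - (M*l + M)/4 = 9/4 - (M + M*l)/4 = 9/4 + (-M/4 - M*l/4) = 9/4 - M/4 - M*l/4)
a(X, f) = 9/4 - f/4 (a(X, f) = 9/4 - f/4 - f*(-1*0)/4 = 9/4 - f/4 - ¼*f*0 = 9/4 - f/4 + 0 = 9/4 - f/4)
a(-8, -3)*g(6) = (9/4 - ¼*(-3))*2 = (9/4 + ¾)*2 = 3*2 = 6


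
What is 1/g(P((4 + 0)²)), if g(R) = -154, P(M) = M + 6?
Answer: -1/154 ≈ -0.0064935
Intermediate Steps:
P(M) = 6 + M
1/g(P((4 + 0)²)) = 1/(-154) = -1/154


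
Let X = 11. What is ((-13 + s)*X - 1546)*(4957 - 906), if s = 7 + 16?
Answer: -5817236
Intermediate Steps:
s = 23
((-13 + s)*X - 1546)*(4957 - 906) = ((-13 + 23)*11 - 1546)*(4957 - 906) = (10*11 - 1546)*4051 = (110 - 1546)*4051 = -1436*4051 = -5817236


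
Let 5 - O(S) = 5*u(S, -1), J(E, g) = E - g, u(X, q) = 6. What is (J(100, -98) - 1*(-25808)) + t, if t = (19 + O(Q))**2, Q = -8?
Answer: 26042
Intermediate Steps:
O(S) = -25 (O(S) = 5 - 5*6 = 5 - 1*30 = 5 - 30 = -25)
t = 36 (t = (19 - 25)**2 = (-6)**2 = 36)
(J(100, -98) - 1*(-25808)) + t = ((100 - 1*(-98)) - 1*(-25808)) + 36 = ((100 + 98) + 25808) + 36 = (198 + 25808) + 36 = 26006 + 36 = 26042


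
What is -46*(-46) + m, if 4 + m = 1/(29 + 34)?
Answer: 133057/63 ≈ 2112.0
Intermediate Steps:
m = -251/63 (m = -4 + 1/(29 + 34) = -4 + 1/63 = -251/63 ≈ -3.9841)
-46*(-46) + m = -46*(-46) - 251/63 = 2116 - 251/63 = 133057/63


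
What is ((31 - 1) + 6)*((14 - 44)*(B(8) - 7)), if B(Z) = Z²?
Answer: -61560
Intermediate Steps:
((31 - 1) + 6)*((14 - 44)*(B(8) - 7)) = ((31 - 1) + 6)*((14 - 44)*(8² - 7)) = (30 + 6)*(-30*(64 - 7)) = 36*(-30*57) = 36*(-1710) = -61560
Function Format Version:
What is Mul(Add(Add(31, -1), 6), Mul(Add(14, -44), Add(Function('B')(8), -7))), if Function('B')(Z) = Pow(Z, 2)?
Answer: -61560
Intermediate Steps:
Mul(Add(Add(31, -1), 6), Mul(Add(14, -44), Add(Function('B')(8), -7))) = Mul(Add(Add(31, -1), 6), Mul(Add(14, -44), Add(Pow(8, 2), -7))) = Mul(Add(30, 6), Mul(-30, Add(64, -7))) = Mul(36, Mul(-30, 57)) = Mul(36, -1710) = -61560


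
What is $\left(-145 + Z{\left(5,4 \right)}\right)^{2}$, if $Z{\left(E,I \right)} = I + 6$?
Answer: $18225$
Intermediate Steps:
$Z{\left(E,I \right)} = 6 + I$
$\left(-145 + Z{\left(5,4 \right)}\right)^{2} = \left(-145 + \left(6 + 4\right)\right)^{2} = \left(-145 + 10\right)^{2} = \left(-135\right)^{2} = 18225$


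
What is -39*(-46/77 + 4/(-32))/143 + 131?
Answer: 888991/6776 ≈ 131.20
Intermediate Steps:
-39*(-46/77 + 4/(-32))/143 + 131 = -39*(-46*1/77 + 4*(-1/32))/143 + 131 = -39*(-46/77 - ⅛)/143 + 131 = -(-17355)/(616*143) + 131 = -39*(-445/88088) + 131 = 1335/6776 + 131 = 888991/6776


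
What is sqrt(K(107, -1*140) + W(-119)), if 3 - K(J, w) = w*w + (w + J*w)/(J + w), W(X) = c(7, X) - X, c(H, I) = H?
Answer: I*sqrt(2411431)/11 ≈ 141.17*I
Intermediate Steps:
W(X) = 7 - X
K(J, w) = 3 - w**2 - (w + J*w)/(J + w) (K(J, w) = 3 - (w*w + (w + J*w)/(J + w)) = 3 - (w**2 + (w + J*w)/(J + w)) = 3 + (-w**2 - (w + J*w)/(J + w)) = 3 - w**2 - (w + J*w)/(J + w))
sqrt(K(107, -1*140) + W(-119)) = sqrt((-(-1*140)**3 + 2*(-1*140) + 3*107 - 1*107*(-1*140) - 1*107*(-1*140)**2)/(107 - 1*140) + (7 - 1*(-119))) = sqrt((-1*(-140)**3 + 2*(-140) + 321 - 1*107*(-140) - 1*107*(-140)**2)/(107 - 140) + (7 + 119)) = sqrt((-1*(-2744000) - 280 + 321 + 14980 - 1*107*19600)/(-33) + 126) = sqrt(-(2744000 - 280 + 321 + 14980 - 2097200)/33 + 126) = sqrt(-1/33*661821 + 126) = sqrt(-220607/11 + 126) = sqrt(-219221/11) = I*sqrt(2411431)/11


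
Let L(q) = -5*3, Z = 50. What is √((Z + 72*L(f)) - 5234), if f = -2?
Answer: 6*I*√174 ≈ 79.145*I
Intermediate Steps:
L(q) = -15
√((Z + 72*L(f)) - 5234) = √((50 + 72*(-15)) - 5234) = √((50 - 1080) - 5234) = √(-1030 - 5234) = √(-6264) = 6*I*√174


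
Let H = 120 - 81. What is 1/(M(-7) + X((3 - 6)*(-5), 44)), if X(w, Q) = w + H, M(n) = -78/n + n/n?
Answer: 7/463 ≈ 0.015119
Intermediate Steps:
M(n) = 1 - 78/n (M(n) = -78/n + 1 = 1 - 78/n)
H = 39
X(w, Q) = 39 + w (X(w, Q) = w + 39 = 39 + w)
1/(M(-7) + X((3 - 6)*(-5), 44)) = 1/((-78 - 7)/(-7) + (39 + (3 - 6)*(-5))) = 1/(-⅐*(-85) + (39 - 3*(-5))) = 1/(85/7 + (39 + 15)) = 1/(85/7 + 54) = 1/(463/7) = 7/463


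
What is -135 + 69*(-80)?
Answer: -5655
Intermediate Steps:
-135 + 69*(-80) = -135 - 5520 = -5655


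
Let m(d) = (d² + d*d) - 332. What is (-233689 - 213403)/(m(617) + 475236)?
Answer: -223546/618141 ≈ -0.36164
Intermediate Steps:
m(d) = -332 + 2*d² (m(d) = (d² + d²) - 332 = 2*d² - 332 = -332 + 2*d²)
(-233689 - 213403)/(m(617) + 475236) = (-233689 - 213403)/((-332 + 2*617²) + 475236) = -447092/((-332 + 2*380689) + 475236) = -447092/((-332 + 761378) + 475236) = -447092/(761046 + 475236) = -447092/1236282 = -447092*1/1236282 = -223546/618141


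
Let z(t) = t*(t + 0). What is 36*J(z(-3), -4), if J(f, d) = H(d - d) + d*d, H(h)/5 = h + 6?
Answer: 1656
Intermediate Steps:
z(t) = t**2 (z(t) = t*t = t**2)
H(h) = 30 + 5*h (H(h) = 5*(h + 6) = 5*(6 + h) = 30 + 5*h)
J(f, d) = 30 + d**2 (J(f, d) = (30 + 5*(d - d)) + d*d = (30 + 5*0) + d**2 = (30 + 0) + d**2 = 30 + d**2)
36*J(z(-3), -4) = 36*(30 + (-4)**2) = 36*(30 + 16) = 36*46 = 1656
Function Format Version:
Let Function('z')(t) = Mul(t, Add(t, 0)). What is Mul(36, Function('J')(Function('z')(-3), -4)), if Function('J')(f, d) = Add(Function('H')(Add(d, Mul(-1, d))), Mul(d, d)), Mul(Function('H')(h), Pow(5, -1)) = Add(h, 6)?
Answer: 1656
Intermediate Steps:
Function('z')(t) = Pow(t, 2) (Function('z')(t) = Mul(t, t) = Pow(t, 2))
Function('H')(h) = Add(30, Mul(5, h)) (Function('H')(h) = Mul(5, Add(h, 6)) = Mul(5, Add(6, h)) = Add(30, Mul(5, h)))
Function('J')(f, d) = Add(30, Pow(d, 2)) (Function('J')(f, d) = Add(Add(30, Mul(5, Add(d, Mul(-1, d)))), Mul(d, d)) = Add(Add(30, Mul(5, 0)), Pow(d, 2)) = Add(Add(30, 0), Pow(d, 2)) = Add(30, Pow(d, 2)))
Mul(36, Function('J')(Function('z')(-3), -4)) = Mul(36, Add(30, Pow(-4, 2))) = Mul(36, Add(30, 16)) = Mul(36, 46) = 1656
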